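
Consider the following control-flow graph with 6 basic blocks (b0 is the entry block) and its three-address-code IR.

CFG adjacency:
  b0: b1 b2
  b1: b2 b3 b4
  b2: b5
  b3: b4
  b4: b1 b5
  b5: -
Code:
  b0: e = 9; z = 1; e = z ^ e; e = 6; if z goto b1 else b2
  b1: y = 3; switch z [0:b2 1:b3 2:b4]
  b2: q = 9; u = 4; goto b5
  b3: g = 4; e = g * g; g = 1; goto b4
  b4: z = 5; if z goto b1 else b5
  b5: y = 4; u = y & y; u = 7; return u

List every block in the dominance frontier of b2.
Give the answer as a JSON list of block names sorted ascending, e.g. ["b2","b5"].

Answer: ["b5"]

Derivation:
idom tree: b1←b0 b2←b0 b3←b1 b4←b1 b5←b0
Dom∩ at merges:
  b1: preds {b0,b4}: {b0} ∩ {b0,b1,b4} = {b0}; idom=b0
  b2: preds {b0,b1}: {b0} ∩ {b0,b1} = {b0}; idom=b0
  b4: preds {b1,b3}: {b0,b1} ∩ {b0,b1,b3} = {b0,b1}; idom=b1
  b5: preds {b2,b4}: {b0,b2} ∩ {b0,b1,b4} = {b0}; idom=b0

DF walk-up:
  b1←b0: walk · to b0
  b1←b4: walk b4→b1 to b0
  b2←b0: walk · to b0
  b2←b1: walk b1 to b0
  b4←b1: walk · to b1
  b4←b3: walk b3 to b1
  b5←b2: walk b2 to b0
  b5←b4: walk b4→b1 to b0
  DF(b0)=∅
  DF(b1)={b1,b2,b5}
  DF(b2)={b5}
  DF(b3)={b4}
  DF(b4)={b1,b5}
  DF(b5)=∅

DF(b2) = ["b5"]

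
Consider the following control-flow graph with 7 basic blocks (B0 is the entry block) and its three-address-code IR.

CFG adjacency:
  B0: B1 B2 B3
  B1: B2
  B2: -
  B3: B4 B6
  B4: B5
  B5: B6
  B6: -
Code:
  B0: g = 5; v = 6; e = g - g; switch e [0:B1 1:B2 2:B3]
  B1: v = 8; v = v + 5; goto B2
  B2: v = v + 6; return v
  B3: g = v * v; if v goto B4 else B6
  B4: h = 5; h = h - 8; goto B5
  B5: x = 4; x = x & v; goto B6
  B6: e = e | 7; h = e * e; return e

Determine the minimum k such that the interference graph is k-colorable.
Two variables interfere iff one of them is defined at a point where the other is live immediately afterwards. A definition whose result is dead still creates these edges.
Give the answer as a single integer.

Answer: 3

Analysis:
def/use:
  B0: {e,g,v} / ∅
  B1: {v} / ∅
  B2: {v} / {v}
  B3: {g} / {v}
  B4: {h} / ∅
  B5: {x} / {v}
  B6: {e,h} / {e}

Liveness:
  live B0: ∅→{e,v}
  live B1: ∅→{v}
  live B2: {v}→∅
  live B3: {e,v}→{e,v}
  live B4: {e,v}→{e,v}
  live B5: {e,v}→{e}
  live B6: {e}→∅

Interference:
  e — {g,h,v,x}
  g — {e,v}
  h — {e,v}
  v — {e,g,h,x}
  x — {e,v}

Colouring:
  {e,g,v} pairwise interfere (3-clique) ⇒ χ ≥ 3
  3-colouring: r0={e}  r1={v}  r2={g,h,x}
  χ = 3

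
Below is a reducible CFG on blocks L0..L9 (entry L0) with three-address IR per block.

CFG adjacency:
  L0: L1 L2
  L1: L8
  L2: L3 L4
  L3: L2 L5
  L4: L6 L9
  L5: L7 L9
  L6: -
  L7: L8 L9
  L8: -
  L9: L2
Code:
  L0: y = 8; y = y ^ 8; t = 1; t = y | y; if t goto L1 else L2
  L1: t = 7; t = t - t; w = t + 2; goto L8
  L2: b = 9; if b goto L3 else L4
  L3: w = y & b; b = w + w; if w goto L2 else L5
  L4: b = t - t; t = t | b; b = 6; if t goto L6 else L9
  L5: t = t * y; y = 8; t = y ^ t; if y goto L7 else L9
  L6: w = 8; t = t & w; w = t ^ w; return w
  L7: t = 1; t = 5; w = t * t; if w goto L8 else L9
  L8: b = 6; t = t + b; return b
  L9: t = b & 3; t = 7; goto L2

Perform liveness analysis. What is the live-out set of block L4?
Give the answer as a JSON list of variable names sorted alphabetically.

Answer: ["b", "t", "y"]

Working:
def/use:
  L0: def={t,y} ue=∅
  L1: def={t,w} ue=∅
  L2: def={b} ue=∅
  L3: def={b,w} ue={b,y}
  L4: def={b,t} ue={t}
  L5: def={t,y} ue={t,y}
  L6: def={t,w} ue={t}
  L7: def={t,w} ue=∅
  L8: def={b,t} ue={t}
  L9: def={t} ue={b}

Liveness:
  live L0: ∅→{t,y}
  live L1: ∅→{t}
  live L2: {t,y}→{b,t,y}
  live L3: {b,t,y}→{b,t,y}
  live L4: {t,y}→{b,t,y}
  live L5: {b,t,y}→{b,y}
  live L6: {t}→∅
  live L7: {b,y}→{b,t,y}
  live L8: {t}→∅
  live L9: {b,y}→{t,y}

live-out(L4) = ["b", "t", "y"]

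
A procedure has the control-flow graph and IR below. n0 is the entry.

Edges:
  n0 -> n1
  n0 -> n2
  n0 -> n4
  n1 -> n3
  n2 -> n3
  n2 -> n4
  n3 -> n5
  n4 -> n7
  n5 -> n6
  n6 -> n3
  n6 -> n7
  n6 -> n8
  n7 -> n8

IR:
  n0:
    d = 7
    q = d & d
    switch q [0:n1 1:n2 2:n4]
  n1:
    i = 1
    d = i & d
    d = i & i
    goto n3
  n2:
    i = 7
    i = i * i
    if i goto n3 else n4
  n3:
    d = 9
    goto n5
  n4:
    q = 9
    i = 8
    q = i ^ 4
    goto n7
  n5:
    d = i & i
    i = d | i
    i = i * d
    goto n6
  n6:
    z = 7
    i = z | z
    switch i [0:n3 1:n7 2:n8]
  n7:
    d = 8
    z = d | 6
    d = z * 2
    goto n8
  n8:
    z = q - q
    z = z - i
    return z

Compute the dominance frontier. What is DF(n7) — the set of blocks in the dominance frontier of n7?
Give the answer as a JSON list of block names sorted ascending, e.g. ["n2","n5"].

idom tree: n1←n0 n2←n0 n3←n0 n4←n0 n5←n3 n6←n5 n7←n0 n8←n0
Join-block Dom:
  n3: preds {n1,n2,n6}: {n0,n1} ∩ {n0,n2} ∩ {n0,n3,n5,n6} = {n0}; idom=n0
  n4: preds {n0,n2}: {n0} ∩ {n0,n2} = {n0}; idom=n0
  n7: preds {n4,n6}: {n0,n4} ∩ {n0,n3,n5,n6} = {n0}; idom=n0
  n8: preds {n6,n7}: {n0,n3,n5,n6} ∩ {n0,n7} = {n0}; idom=n0

DF walk-up:
  join n3 pred n1: n1 stop@n0
  join n3 pred n2: n2 stop@n0
  join n3 pred n6: n6→n5→n3 stop@n0
  join n4 pred n0: · stop@n0
  join n4 pred n2: n2 stop@n0
  join n7 pred n4: n4 stop@n0
  join n7 pred n6: n6→n5→n3 stop@n0
  join n8 pred n6: n6→n5→n3 stop@n0
  join n8 pred n7: n7 stop@n0
  n0 → ∅
  n1 → {n3}
  n2 → {n3,n4}
  n3 → {n3,n7,n8}
  n4 → {n7}
  n5 → {n3,n7,n8}
  n6 → {n3,n7,n8}
  n7 → {n8}
  n8 → ∅

DF(n7) = ["n8"]

Answer: ["n8"]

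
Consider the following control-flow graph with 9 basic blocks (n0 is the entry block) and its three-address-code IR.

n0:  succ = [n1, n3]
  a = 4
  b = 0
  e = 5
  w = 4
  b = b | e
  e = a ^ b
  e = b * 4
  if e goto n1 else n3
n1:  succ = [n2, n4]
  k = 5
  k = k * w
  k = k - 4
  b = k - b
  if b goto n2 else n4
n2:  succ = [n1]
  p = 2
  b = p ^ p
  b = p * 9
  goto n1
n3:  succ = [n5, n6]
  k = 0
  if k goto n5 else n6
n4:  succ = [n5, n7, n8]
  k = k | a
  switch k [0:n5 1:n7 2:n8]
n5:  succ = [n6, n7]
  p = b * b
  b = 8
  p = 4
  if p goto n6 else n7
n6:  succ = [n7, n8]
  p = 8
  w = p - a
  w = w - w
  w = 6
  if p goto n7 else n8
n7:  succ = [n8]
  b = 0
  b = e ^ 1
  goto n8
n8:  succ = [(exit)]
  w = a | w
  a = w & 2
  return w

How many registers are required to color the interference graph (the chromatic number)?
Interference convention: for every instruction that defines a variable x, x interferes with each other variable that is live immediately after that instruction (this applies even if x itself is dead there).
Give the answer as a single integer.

Per-block:
  n0: {a,b,e,w} / ∅
  n1: {b,k} / {b,w}
  n2: {b,p} / ∅
  n3: {k} / ∅
  n4: {k} / {a,k}
  n5: {b,p} / {b}
  n6: {p,w} / {a}
  n7: {b} / {e}
  n8: {a,w} / {a,w}

Liveness:
  n0: in=∅ out={a,b,e,w}
  n1: in={a,b,e,w} out={a,b,e,k,w}
  n2: in={a,e,w} out={a,b,e,w}
  n3: in={a,b,e,w} out={a,b,e,w}
  n4: in={a,b,e,k,w} out={a,b,e,w}
  n5: in={a,b,e,w} out={a,e,w}
  n6: in={a,e} out={a,e,w}
  n7: in={a,e,w} out={a,w}
  n8: in={a,w} out=∅

Interference:
  a: {b,e,k,p,w}
  b: {a,e,k,p,w}
  e: {a,b,k,p,w}
  k: {a,b,e,w}
  p: {a,b,e,w}
  w: {a,b,e,k,p}

Colouring:
  {a,b,e,k,w} pairwise interfere (5-clique) ⇒ χ ≥ 5
  5-colouring: r0={a}  r1={b}  r2={e}  r3={w}  r4={k,p}
  χ = 5

Answer: 5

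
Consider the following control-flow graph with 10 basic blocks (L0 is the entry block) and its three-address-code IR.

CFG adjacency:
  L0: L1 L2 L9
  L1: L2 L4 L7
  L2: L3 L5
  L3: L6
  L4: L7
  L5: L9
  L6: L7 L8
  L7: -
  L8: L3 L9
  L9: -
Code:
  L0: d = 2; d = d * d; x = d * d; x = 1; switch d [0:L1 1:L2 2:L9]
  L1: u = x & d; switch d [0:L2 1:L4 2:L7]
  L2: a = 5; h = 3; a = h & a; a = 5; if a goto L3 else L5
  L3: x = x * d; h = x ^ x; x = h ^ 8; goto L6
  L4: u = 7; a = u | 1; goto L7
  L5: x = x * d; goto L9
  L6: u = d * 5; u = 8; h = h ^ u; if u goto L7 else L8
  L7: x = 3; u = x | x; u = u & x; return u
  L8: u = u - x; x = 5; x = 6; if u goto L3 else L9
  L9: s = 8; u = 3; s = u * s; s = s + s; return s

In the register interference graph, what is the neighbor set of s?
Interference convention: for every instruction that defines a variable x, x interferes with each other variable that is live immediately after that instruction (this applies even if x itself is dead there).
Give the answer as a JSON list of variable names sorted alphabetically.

Per-block:
  L0: {d,x} / ∅
  L1: {u} / {d,x}
  L2: {a,h} / ∅
  L3: {h,x} / {d,x}
  L4: {a,u} / ∅
  L5: {x} / {d,x}
  L6: {h,u} / {d,h}
  L7: {u,x} / ∅
  L8: {u,x} / {u,x}
  L9: {s,u} / ∅

Live sets:
  live L0: ∅→{d,x}
  live L1: {d,x}→{d,x}
  live L2: {d,x}→{d,x}
  live L3: {d,x}→{d,h,x}
  live L4: ∅→∅
  live L5: {d,x}→∅
  live L6: {d,h,x}→{d,u,x}
  live L7: ∅→∅
  live L8: {d,u,x}→{d,x}
  live L9: ∅→∅

Interfere edges:
  a↔{d,h,x}
  d↔{a,h,u,x}
  h↔{a,d,u,x}
  s↔{u}
  u↔{d,h,s,x}
  x↔{a,d,h,u}

N(s) = ["u"]

Answer: ["u"]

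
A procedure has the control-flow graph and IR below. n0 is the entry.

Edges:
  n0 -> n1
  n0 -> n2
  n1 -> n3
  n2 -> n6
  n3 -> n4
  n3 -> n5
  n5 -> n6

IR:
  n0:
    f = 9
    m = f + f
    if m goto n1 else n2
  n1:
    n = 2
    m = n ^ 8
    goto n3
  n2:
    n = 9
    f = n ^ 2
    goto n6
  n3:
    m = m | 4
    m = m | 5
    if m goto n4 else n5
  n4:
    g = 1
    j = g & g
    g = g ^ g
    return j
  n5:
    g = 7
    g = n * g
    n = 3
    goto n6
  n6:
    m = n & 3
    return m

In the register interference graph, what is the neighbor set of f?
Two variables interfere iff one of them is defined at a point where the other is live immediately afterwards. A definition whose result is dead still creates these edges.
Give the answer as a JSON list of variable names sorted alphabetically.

Block summaries:
  n0: def={f,m} ue=∅
  n1: def={m,n} ue=∅
  n2: def={f,n} ue=∅
  n3: def={m} ue={m}
  n4: def={g,j} ue=∅
  n5: def={g,n} ue={n}
  n6: def={m} ue={n}

Backward fixpoint:
  live n0: ∅→∅
  live n1: ∅→{m,n}
  live n2: ∅→{n}
  live n3: {m,n}→{n}
  live n4: ∅→∅
  live n5: {n}→{n}
  live n6: {n}→∅

Interfere edges:
  f: {n}
  g: {j,n}
  j: {g}
  m: {n}
  n: {f,g,m}

N(f) = ["n"]

Answer: ["n"]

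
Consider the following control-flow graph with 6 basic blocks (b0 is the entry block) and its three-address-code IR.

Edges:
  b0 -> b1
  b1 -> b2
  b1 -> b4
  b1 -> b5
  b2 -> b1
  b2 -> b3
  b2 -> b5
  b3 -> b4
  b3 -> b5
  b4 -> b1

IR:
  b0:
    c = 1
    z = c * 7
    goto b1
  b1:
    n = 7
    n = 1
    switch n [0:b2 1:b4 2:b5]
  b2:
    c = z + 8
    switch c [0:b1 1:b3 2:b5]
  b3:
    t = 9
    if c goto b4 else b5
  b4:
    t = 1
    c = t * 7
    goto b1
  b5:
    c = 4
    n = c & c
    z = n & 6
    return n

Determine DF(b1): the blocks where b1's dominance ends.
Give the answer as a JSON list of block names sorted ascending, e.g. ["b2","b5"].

Answer: ["b1"]

Derivation:
idom tree: b1←b0 b2←b1 b3←b2 b4←b1 b5←b1
Dom at joins:
  b1: preds {b0,b2,b4}: {b0} ∩ {b0,b1,b2} ∩ {b0,b1,b4} = {b0}; idom=b0
  b4: preds {b1,b3}: {b0,b1} ∩ {b0,b1,b2,b3} = {b0,b1}; idom=b1
  b5: preds {b1,b2,b3}: {b0,b1} ∩ {b0,b1,b2} ∩ {b0,b1,b2,b3} = {b0,b1}; idom=b1

DF derivation:
  b1←b0: walk · to b0
  b1←b2: walk b2→b1 to b0
  b1←b4: walk b4→b1 to b0
  b4←b1: walk · to b1
  b4←b3: walk b3→b2 to b1
  b5←b1: walk · to b1
  b5←b2: walk b2 to b1
  b5←b3: walk b3→b2 to b1
  DF(b0)=∅
  DF(b1)={b1}
  DF(b2)={b1,b4,b5}
  DF(b3)={b4,b5}
  DF(b4)={b1}
  DF(b5)=∅

DF(b1) = ["b1"]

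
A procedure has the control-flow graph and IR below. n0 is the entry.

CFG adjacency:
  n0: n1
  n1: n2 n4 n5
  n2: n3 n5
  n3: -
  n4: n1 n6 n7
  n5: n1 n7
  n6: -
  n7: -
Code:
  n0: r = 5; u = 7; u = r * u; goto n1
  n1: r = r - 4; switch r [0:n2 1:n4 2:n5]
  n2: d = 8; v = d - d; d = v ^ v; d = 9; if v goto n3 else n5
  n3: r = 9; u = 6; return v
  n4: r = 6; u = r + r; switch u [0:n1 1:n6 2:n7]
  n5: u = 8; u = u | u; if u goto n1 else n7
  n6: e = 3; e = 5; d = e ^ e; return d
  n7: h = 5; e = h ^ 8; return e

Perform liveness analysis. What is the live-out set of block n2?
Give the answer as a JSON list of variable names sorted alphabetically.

def/use:
  n0: {r,u} / ∅
  n1: {r} / {r}
  n2: {d,v} / ∅
  n3: {r,u} / {v}
  n4: {r,u} / ∅
  n5: {u} / ∅
  n6: {d,e} / ∅
  n7: {e,h} / ∅

Live sets:
  n0 li=∅ lo={r}
  n1 li={r} lo={r}
  n2 li={r} lo={r,v}
  n3 li={v} lo=∅
  n4 li=∅ lo={r}
  n5 li={r} lo={r}
  n6 li=∅ lo=∅
  n7 li=∅ lo=∅

live-out(n2) = ["r", "v"]

Answer: ["r", "v"]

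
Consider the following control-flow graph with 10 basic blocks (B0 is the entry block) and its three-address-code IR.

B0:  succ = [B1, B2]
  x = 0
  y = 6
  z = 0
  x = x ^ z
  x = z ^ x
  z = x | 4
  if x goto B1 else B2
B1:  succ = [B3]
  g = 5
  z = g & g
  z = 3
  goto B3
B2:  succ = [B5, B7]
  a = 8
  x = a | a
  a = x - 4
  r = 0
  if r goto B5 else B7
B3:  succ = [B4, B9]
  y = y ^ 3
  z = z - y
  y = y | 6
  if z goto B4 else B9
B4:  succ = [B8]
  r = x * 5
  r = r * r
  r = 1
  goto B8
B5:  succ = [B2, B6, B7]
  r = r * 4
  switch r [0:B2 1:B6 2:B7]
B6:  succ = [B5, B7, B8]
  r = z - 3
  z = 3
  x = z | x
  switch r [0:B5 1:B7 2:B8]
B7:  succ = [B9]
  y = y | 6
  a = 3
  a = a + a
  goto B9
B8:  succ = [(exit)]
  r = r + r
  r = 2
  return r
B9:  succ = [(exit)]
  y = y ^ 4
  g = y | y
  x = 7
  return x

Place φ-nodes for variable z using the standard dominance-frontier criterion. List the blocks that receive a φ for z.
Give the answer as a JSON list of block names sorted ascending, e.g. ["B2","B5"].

idom tree: B1←B0 B2←B0 B3←B1 B4←B3 B5←B2 B6←B5 B7←B2 B8←B0 B9←B0
Dom at joins:
  B2: preds {B0,B5}: {B0} ∩ {B0,B2,B5} = {B0}; idom=B0
  B5: preds {B2,B6}: {B0,B2} ∩ {B0,B2,B5,B6} = {B0,B2}; idom=B2
  B7: preds {B2,B5,B6}: {B0,B2} ∩ {B0,B2,B5} ∩ {B0,B2,B5,B6} = {B0,B2}; idom=B2
  B8: preds {B4,B6}: {B0,B1,B3,B4} ∩ {B0,B2,B5,B6} = {B0}; idom=B0
  B9: preds {B3,B7}: {B0,B1,B3} ∩ {B0,B2,B7} = {B0}; idom=B0

Frontier:
  join B2 pred B0: · stop@B0
  join B2 pred B5: B5→B2 stop@B0
  join B5 pred B2: · stop@B2
  join B5 pred B6: B6→B5 stop@B2
  join B7 pred B2: · stop@B2
  join B7 pred B5: B5 stop@B2
  join B7 pred B6: B6→B5 stop@B2
  join B8 pred B4: B4→B3→B1 stop@B0
  join B8 pred B6: B6→B5→B2 stop@B0
  join B9 pred B3: B3→B1 stop@B0
  join B9 pred B7: B7→B2 stop@B0
  B0 → ∅
  B1 → {B8,B9}
  B2 → {B2,B8,B9}
  B3 → {B8,B9}
  B4 → {B8}
  B5 → {B2,B5,B7,B8}
  B6 → {B5,B7,B8}
  B7 → {B9}
  B8 → ∅
  B9 → ∅

φ for z: defs {B0,B1,B3,B6}
  DF⁺ = {B2,B5,B7,B8,B9}

Answer: ["B2", "B5", "B7", "B8", "B9"]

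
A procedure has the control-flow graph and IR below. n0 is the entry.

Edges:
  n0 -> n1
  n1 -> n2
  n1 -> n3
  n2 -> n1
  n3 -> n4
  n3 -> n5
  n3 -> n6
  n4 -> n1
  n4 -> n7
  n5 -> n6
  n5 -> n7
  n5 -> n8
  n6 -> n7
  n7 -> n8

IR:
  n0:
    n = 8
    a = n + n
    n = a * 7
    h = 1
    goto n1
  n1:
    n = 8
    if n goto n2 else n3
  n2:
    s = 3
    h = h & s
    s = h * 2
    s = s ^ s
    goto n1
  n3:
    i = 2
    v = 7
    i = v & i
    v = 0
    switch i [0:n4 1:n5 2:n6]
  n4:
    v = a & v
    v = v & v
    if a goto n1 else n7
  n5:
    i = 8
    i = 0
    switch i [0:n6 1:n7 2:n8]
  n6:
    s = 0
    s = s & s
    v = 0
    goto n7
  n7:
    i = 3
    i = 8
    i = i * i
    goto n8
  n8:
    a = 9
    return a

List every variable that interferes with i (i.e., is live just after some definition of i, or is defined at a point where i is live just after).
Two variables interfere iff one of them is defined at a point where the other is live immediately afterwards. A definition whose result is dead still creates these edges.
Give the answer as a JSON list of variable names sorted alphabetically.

Answer: ["a", "h", "v"]

Analysis:
Block summaries:
  n0: {a,h,n} / ∅
  n1: {n} / ∅
  n2: {h,s} / {h}
  n3: {i,v} / ∅
  n4: {v} / {a,v}
  n5: {i} / ∅
  n6: {s,v} / ∅
  n7: {i} / ∅
  n8: {a} / ∅

Liveness:
  n0 li=∅ lo={a,h}
  n1 li={a,h} lo={a,h}
  n2 li={a,h} lo={a,h}
  n3 li={a,h} lo={a,h,v}
  n4 li={a,h,v} lo={a,h}
  n5 li=∅ lo=∅
  n6 li=∅ lo=∅
  n7 li=∅ lo=∅
  n8 li=∅ lo=∅

Interfere edges:
  a — {h,i,n,s,v}
  h — {a,i,n,s,v}
  i — {a,h,v}
  n — {a,h}
  s — {a,h}
  v — {a,h,i}

N(i) = ["a", "h", "v"]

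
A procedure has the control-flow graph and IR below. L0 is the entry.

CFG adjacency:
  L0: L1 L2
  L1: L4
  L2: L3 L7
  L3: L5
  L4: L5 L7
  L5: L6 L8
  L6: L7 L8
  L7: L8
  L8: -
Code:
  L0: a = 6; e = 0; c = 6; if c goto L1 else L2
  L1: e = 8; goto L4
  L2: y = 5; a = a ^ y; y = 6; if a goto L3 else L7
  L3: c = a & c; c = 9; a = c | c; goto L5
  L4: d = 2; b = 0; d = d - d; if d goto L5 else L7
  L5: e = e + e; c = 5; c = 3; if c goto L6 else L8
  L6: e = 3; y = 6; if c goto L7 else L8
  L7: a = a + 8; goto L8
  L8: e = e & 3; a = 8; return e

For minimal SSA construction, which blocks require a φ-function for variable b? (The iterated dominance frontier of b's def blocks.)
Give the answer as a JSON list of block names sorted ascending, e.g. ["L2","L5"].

idom tree: L1←L0 L2←L0 L3←L2 L4←L1 L5←L0 L6←L5 L7←L0 L8←L0
Join-block Dom:
  L5: preds {L3,L4}: {L0,L2,L3} ∩ {L0,L1,L4} = {L0}; idom=L0
  L7: preds {L2,L4,L6}: {L0,L2} ∩ {L0,L1,L4} ∩ {L0,L5,L6} = {L0}; idom=L0
  L8: preds {L5,L6,L7}: {L0,L5} ∩ {L0,L5,L6} ∩ {L0,L7} = {L0}; idom=L0

Frontier:
  join L5 pred L3: L3→L2 stop@L0
  join L5 pred L4: L4→L1 stop@L0
  join L7 pred L2: L2 stop@L0
  join L7 pred L4: L4→L1 stop@L0
  join L7 pred L6: L6→L5 stop@L0
  join L8 pred L5: L5 stop@L0
  join L8 pred L6: L6→L5 stop@L0
  join L8 pred L7: L7 stop@L0
  L0: DF=∅
  L1: DF={L5,L7}
  L2: DF={L5,L7}
  L3: DF={L5}
  L4: DF={L5,L7}
  L5: DF={L7,L8}
  L6: DF={L7,L8}
  L7: DF={L8}
  L8: DF=∅

φ for b: defs {L4}
  DF⁺ = {L5,L7,L8}

Answer: ["L5", "L7", "L8"]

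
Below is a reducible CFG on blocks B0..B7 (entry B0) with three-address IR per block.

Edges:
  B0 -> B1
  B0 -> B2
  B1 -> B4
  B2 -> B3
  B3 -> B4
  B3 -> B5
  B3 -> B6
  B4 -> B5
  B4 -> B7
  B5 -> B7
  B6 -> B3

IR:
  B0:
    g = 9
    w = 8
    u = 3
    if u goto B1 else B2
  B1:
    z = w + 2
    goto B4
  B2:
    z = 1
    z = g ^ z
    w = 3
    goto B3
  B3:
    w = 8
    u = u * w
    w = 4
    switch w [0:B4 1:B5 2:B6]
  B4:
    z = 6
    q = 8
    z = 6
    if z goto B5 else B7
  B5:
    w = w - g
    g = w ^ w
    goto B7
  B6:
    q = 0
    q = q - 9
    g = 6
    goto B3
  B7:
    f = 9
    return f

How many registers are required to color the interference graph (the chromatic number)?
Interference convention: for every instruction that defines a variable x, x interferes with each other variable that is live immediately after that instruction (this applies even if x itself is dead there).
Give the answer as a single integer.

def/use:
  B0: def={g,u,w} ue=∅
  B1: def={z} ue={w}
  B2: def={w,z} ue={g}
  B3: def={u,w} ue={u}
  B4: def={q,z} ue=∅
  B5: def={g,w} ue={g,w}
  B6: def={g,q} ue=∅
  B7: def={f} ue=∅

Backward fixpoint:
  B0: in=∅ out={g,u,w}
  B1: in={g,w} out={g,w}
  B2: in={g,u} out={g,u}
  B3: in={g,u} out={g,u,w}
  B4: in={g,w} out={g,w}
  B5: in={g,w} out=∅
  B6: in={u} out={g,u}
  B7: in=∅ out=∅

Conflict graph:
  f — ∅
  g — {q,u,w,z}
  q — {g,u,w}
  u — {g,q,w,z}
  w — {g,q,u,z}
  z — {g,u,w}

Registers:
  lower bound: {g,q,u,w} mutually conflict ⇒ χ ≥ 4
  assign f→R0 g→R0 q→R3 u→R1 w→R2 z→R3 — no edge inside a register ⇒ χ ≤ 4
  χ = 4

Answer: 4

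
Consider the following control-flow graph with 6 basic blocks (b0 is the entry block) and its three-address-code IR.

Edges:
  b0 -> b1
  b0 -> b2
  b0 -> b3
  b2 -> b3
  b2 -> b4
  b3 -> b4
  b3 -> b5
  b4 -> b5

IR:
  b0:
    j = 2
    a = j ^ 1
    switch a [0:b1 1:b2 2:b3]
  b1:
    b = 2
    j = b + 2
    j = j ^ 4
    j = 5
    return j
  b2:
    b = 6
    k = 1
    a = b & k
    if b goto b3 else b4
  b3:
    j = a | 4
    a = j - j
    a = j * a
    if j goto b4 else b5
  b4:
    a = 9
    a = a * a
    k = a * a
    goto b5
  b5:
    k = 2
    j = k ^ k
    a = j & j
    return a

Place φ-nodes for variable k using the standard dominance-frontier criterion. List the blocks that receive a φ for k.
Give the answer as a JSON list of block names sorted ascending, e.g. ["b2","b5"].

Answer: ["b3", "b4", "b5"]

Analysis:
idom tree: b1←b0 b2←b0 b3←b0 b4←b0 b5←b0
Dom at joins:
  b3: preds {b0,b2}: {b0} ∩ {b0,b2} = {b0}; idom=b0
  b4: preds {b2,b3}: {b0,b2} ∩ {b0,b3} = {b0}; idom=b0
  b5: preds {b3,b4}: {b0,b3} ∩ {b0,b4} = {b0}; idom=b0

DF walk-up:
  b3←b0: walk · to b0
  b3←b2: walk b2 to b0
  b4←b2: walk b2 to b0
  b4←b3: walk b3 to b0
  b5←b3: walk b3 to b0
  b5←b4: walk b4 to b0
  DF(b0)=∅
  DF(b1)=∅
  DF(b2)={b3,b4}
  DF(b3)={b4,b5}
  DF(b4)={b5}
  DF(b5)=∅

φ for k: defs {b2,b4,b5}
  DF⁺ = {b3,b4,b5}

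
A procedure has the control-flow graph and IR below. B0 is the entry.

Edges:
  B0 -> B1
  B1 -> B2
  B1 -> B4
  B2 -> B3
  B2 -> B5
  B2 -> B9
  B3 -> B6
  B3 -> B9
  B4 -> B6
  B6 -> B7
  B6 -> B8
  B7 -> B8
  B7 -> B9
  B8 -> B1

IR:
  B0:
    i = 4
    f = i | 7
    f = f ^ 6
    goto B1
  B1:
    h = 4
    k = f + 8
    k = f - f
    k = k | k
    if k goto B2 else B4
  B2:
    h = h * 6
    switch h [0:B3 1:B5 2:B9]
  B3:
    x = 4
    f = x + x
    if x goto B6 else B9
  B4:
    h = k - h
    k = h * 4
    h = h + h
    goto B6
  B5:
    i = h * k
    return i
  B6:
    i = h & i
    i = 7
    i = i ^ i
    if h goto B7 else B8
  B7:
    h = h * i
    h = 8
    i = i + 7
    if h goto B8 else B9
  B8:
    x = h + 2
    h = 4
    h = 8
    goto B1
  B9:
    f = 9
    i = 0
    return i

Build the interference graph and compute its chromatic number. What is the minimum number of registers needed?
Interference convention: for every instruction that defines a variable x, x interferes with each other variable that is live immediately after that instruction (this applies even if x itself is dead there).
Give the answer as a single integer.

Answer: 4

Derivation:
def/use:
  B0: def={f,i} ue=∅
  B1: def={h,k} ue={f}
  B2: def={h} ue={h}
  B3: def={f,x} ue=∅
  B4: def={h,k} ue={h,k}
  B5: def={i} ue={h,k}
  B6: def={i} ue={h,i}
  B7: def={h,i} ue={h,i}
  B8: def={h,x} ue={h}
  B9: def={f,i} ue=∅

Liveness:
  B0 li=∅ lo={f,i}
  B1 li={f,i} lo={f,h,i,k}
  B2 li={h,i,k} lo={h,i,k}
  B3 li={h,i} lo={f,h,i}
  B4 li={f,h,i,k} lo={f,h,i}
  B5 li={h,k} lo=∅
  B6 li={f,h,i} lo={f,h,i}
  B7 li={f,h,i} lo={f,h,i}
  B8 li={f,h,i} lo={f,i}
  B9 li=∅ lo=∅

Interfere edges:
  f: {h,i,k,x}
  h: {f,i,k,x}
  i: {f,h,k,x}
  k: {f,h,i}
  x: {f,h,i}

Chromatic number:
  clique {f,h,i,k} ⇒ need ≥ 4
  4-colouring: R0={f}  R1={h}  R2={i}  R3={k,x}
  χ = 4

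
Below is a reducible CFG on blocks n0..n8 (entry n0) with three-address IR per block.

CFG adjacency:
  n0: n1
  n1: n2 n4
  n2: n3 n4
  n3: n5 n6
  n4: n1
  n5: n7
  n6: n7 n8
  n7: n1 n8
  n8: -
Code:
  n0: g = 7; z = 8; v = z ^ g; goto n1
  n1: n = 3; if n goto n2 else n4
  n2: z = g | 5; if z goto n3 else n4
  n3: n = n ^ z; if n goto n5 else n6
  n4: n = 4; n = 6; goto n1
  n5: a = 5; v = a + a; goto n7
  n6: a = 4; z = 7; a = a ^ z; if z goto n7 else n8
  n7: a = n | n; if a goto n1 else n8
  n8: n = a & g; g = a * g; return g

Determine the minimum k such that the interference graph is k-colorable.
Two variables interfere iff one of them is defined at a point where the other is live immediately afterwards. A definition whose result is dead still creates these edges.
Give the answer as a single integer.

def/use:
  n0: {g,v,z} / ∅
  n1: {n} / ∅
  n2: {z} / {g}
  n3: {n} / {n,z}
  n4: {n} / ∅
  n5: {a,v} / ∅
  n6: {a,z} / ∅
  n7: {a} / {n}
  n8: {g,n} / {a,g}

Live sets:
  n0: in=∅ out={g}
  n1: in={g} out={g,n}
  n2: in={g,n} out={g,n,z}
  n3: in={g,n,z} out={g,n}
  n4: in={g} out={g}
  n5: in={g,n} out={g,n}
  n6: in={g,n} out={a,g,n}
  n7: in={g,n} out={a,g}
  n8: in={a,g} out=∅

Conflict graph:
  a↔{g,n,z}
  g↔{a,n,v,z}
  n↔{a,g,v,z}
  v↔{g,n}
  z↔{a,g,n}

Colouring:
  clique {a,g,n,z} ⇒ need ≥ 4
  assign a→r2 g→r0 n→r1 v→r2 z→r3 — no edge inside a register ⇒ χ ≤ 4
  χ = 4

Answer: 4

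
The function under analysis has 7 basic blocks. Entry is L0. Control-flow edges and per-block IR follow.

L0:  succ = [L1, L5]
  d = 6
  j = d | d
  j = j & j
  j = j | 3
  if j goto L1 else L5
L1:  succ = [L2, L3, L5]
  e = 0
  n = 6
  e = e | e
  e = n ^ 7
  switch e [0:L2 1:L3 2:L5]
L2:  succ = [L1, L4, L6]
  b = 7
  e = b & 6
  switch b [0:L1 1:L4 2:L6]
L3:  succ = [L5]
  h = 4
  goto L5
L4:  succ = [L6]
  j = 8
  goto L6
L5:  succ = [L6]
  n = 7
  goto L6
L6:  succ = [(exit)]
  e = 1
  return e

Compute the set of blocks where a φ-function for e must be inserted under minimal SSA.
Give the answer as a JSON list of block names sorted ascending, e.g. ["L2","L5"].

Answer: ["L1", "L5", "L6"]

Working:
idom tree: L1←L0 L2←L1 L3←L1 L4←L2 L5←L0 L6←L0
Dom at joins:
  L1: preds {L0,L2}: {L0} ∩ {L0,L1,L2} = {L0}; idom=L0
  L5: preds {L0,L1,L3}: {L0} ∩ {L0,L1} ∩ {L0,L1,L3} = {L0}; idom=L0
  L6: preds {L2,L4,L5}: {L0,L1,L2} ∩ {L0,L1,L2,L4} ∩ {L0,L5} = {L0}; idom=L0

DF derivation:
  join L1 pred L0: · stop@L0
  join L1 pred L2: L2→L1 stop@L0
  join L5 pred L0: · stop@L0
  join L5 pred L1: L1 stop@L0
  join L5 pred L3: L3→L1 stop@L0
  join L6 pred L2: L2→L1 stop@L0
  join L6 pred L4: L4→L2→L1 stop@L0
  join L6 pred L5: L5 stop@L0
  L0: DF=∅
  L1: DF={L1,L5,L6}
  L2: DF={L1,L6}
  L3: DF={L5}
  L4: DF={L6}
  L5: DF={L6}
  L6: DF=∅

φ for e: defs {L1,L2,L6}
  DF⁺ = {L1,L5,L6}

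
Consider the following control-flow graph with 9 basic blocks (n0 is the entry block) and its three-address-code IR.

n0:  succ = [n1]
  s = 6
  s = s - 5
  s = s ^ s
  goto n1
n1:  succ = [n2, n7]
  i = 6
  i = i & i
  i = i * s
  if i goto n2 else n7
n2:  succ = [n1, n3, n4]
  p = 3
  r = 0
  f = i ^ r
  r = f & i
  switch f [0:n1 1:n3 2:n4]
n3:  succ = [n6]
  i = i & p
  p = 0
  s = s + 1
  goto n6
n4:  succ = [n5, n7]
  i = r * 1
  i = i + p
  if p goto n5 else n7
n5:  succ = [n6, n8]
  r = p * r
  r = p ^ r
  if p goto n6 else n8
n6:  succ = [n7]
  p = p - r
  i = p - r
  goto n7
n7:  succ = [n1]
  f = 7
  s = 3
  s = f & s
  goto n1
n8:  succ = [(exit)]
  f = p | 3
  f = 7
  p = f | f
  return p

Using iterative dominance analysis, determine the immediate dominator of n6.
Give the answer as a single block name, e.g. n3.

idom tree: n1←n0 n2←n1 n3←n2 n4←n2 n5←n4 n6←n2 n7←n1 n8←n5
Join-block Dom:
  n1: preds {n0,n2,n7}: {n0} ∩ {n0,n1,n2} ∩ {n0,n1,n7} = {n0}; idom=n0
  n6: preds {n3,n5}: {n0,n1,n2,n3} ∩ {n0,n1,n2,n4,n5} = {n0,n1,n2}; idom=n2
  n7: preds {n1,n4,n6}: {n0,n1} ∩ {n0,n1,n2,n4} ∩ {n0,n1,n2,n6} = {n0,n1}; idom=n1

idom(n6) = n2

Answer: n2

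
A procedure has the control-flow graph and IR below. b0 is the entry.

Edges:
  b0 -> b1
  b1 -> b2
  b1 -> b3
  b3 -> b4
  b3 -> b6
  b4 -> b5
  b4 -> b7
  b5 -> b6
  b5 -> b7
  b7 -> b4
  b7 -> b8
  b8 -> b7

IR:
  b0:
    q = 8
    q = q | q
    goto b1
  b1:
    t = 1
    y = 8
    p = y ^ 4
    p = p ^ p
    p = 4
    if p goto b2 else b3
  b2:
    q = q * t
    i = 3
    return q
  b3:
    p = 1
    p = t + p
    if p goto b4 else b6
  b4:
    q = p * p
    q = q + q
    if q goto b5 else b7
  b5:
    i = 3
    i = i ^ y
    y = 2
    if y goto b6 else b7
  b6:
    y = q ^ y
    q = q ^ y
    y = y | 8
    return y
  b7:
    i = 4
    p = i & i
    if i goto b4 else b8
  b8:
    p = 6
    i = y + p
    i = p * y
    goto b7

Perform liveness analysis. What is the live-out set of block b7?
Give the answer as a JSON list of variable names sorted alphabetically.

def/use:
  b0: def={q} ue=∅
  b1: def={p,t,y} ue=∅
  b2: def={i,q} ue={q,t}
  b3: def={p} ue={t}
  b4: def={q} ue={p}
  b5: def={i,y} ue={y}
  b6: def={q,y} ue={q,y}
  b7: def={i,p} ue=∅
  b8: def={i,p} ue={y}

Backward fixpoint:
  live b0: ∅→{q}
  live b1: {q}→{q,t,y}
  live b2: {q,t}→∅
  live b3: {q,t,y}→{p,q,y}
  live b4: {p,y}→{q,y}
  live b5: {q,y}→{q,y}
  live b6: {q,y}→∅
  live b7: {y}→{p,y}
  live b8: {y}→{y}

live-out(b7) = ["p", "y"]

Answer: ["p", "y"]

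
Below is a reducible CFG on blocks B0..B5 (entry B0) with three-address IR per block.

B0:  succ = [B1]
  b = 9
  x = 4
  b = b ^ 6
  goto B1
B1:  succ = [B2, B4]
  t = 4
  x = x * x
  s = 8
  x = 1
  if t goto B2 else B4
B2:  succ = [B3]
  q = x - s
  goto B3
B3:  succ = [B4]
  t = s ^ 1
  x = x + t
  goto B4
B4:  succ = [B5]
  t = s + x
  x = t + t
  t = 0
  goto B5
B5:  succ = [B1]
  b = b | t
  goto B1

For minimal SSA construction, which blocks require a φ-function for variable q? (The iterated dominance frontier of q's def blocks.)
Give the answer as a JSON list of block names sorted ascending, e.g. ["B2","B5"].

Answer: ["B1", "B4"]

Derivation:
idom tree: B1←B0 B2←B1 B3←B2 B4←B1 B5←B4
Dom at joins:
  B1: preds {B0,B5}: {B0} ∩ {B0,B1,B4,B5} = {B0}; idom=B0
  B4: preds {B1,B3}: {B0,B1} ∩ {B0,B1,B2,B3} = {B0,B1}; idom=B1

Frontier:
  join B1 pred B0: · stop@B0
  join B1 pred B5: B5→B4→B1 stop@B0
  join B4 pred B1: · stop@B1
  join B4 pred B3: B3→B2 stop@B1
  B0: DF=∅
  B1: DF={B1}
  B2: DF={B4}
  B3: DF={B4}
  B4: DF={B1}
  B5: DF={B1}

φ for q: defs {B2}
  DF⁺ = {B1,B4}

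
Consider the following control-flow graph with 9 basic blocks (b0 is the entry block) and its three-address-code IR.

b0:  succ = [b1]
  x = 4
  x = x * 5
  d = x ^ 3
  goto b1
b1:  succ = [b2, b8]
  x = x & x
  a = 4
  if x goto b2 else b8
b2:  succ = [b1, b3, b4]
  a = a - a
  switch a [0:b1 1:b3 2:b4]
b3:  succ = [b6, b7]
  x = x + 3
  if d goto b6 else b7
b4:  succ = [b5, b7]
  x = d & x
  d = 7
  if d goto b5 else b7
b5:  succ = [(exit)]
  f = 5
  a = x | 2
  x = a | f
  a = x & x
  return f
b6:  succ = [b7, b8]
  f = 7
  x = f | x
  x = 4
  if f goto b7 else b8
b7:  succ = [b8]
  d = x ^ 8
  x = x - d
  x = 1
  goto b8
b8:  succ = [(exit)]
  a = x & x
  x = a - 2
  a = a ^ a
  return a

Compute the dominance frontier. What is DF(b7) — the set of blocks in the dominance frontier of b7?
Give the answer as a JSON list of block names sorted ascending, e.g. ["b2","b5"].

Answer: ["b8"]

Working:
idom tree: b1←b0 b2←b1 b3←b2 b4←b2 b5←b4 b6←b3 b7←b2 b8←b1
Dom at joins:
  b1: preds {b0,b2}: {b0} ∩ {b0,b1,b2} = {b0}; idom=b0
  b7: preds {b3,b4,b6}: {b0,b1,b2,b3} ∩ {b0,b1,b2,b4} ∩ {b0,b1,b2,b3,b6} = {b0,b1,b2}; idom=b2
  b8: preds {b1,b6,b7}: {b0,b1} ∩ {b0,b1,b2,b3,b6} ∩ {b0,b1,b2,b7} = {b0,b1}; idom=b1

DF walk-up:
  b1←b0: walk · to b0
  b1←b2: walk b2→b1 to b0
  b7←b3: walk b3 to b2
  b7←b4: walk b4 to b2
  b7←b6: walk b6→b3 to b2
  b8←b1: walk · to b1
  b8←b6: walk b6→b3→b2 to b1
  b8←b7: walk b7→b2 to b1
  b0: DF=∅
  b1: DF={b1}
  b2: DF={b1,b8}
  b3: DF={b7,b8}
  b4: DF={b7}
  b5: DF=∅
  b6: DF={b7,b8}
  b7: DF={b8}
  b8: DF=∅

DF(b7) = ["b8"]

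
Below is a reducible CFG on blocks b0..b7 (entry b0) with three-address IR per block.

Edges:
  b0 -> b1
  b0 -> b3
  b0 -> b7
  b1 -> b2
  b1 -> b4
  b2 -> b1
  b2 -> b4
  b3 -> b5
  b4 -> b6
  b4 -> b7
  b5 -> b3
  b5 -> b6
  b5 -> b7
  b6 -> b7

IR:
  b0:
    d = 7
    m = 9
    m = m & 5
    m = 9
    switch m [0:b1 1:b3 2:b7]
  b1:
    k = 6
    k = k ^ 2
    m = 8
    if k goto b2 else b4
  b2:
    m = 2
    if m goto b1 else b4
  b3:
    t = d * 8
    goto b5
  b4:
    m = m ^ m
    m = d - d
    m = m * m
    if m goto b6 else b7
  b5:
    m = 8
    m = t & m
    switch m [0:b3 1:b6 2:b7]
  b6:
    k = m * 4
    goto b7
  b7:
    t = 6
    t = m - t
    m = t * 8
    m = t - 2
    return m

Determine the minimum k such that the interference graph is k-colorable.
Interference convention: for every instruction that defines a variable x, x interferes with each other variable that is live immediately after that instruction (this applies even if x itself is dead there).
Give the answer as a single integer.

Per-block:
  b0: def={d,m} ue=∅
  b1: def={k,m} ue=∅
  b2: def={m} ue=∅
  b3: def={t} ue={d}
  b4: def={m} ue={d,m}
  b5: def={m} ue={t}
  b6: def={k} ue={m}
  b7: def={m,t} ue={m}

Live sets:
  b0 li=∅ lo={d,m}
  b1 li={d} lo={d,m}
  b2 li={d} lo={d,m}
  b3 li={d} lo={d,t}
  b4 li={d,m} lo={m}
  b5 li={d,t} lo={d,m}
  b6 li={m} lo={m}
  b7 li={m} lo=∅

Conflict graph:
  d: {k,m,t}
  k: {d,m}
  m: {d,k,t}
  t: {d,m}

Chromatic number:
  lower bound: {d,k,m} mutually conflict ⇒ χ ≥ 3
  assign d→r0 k→r2 m→r1 t→r2 — no edge inside a register ⇒ χ ≤ 3
  χ = 3

Answer: 3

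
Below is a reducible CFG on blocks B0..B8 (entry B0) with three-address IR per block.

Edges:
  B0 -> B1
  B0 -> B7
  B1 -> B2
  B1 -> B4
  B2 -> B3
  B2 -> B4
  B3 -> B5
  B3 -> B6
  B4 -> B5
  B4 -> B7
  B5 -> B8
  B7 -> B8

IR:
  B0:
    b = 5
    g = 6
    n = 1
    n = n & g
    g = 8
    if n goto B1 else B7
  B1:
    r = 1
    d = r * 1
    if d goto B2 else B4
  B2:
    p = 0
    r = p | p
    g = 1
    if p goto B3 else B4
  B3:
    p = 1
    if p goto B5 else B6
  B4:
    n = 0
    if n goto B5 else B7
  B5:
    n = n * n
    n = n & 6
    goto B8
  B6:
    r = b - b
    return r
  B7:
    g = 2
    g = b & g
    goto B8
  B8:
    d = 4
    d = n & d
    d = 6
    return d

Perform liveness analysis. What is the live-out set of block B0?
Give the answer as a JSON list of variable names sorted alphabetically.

Answer: ["b", "n"]

Derivation:
def/use:
  B0: {b,g,n} / ∅
  B1: {d,r} / ∅
  B2: {g,p,r} / ∅
  B3: {p} / ∅
  B4: {n} / ∅
  B5: {n} / {n}
  B6: {r} / {b}
  B7: {g} / {b}
  B8: {d} / {n}

Live sets:
  B0 li=∅ lo={b,n}
  B1 li={b,n} lo={b,n}
  B2 li={b,n} lo={b,n}
  B3 li={b,n} lo={b,n}
  B4 li={b} lo={b,n}
  B5 li={n} lo={n}
  B6 li={b} lo=∅
  B7 li={b,n} lo={n}
  B8 li={n} lo=∅

live-out(B0) = ["b", "n"]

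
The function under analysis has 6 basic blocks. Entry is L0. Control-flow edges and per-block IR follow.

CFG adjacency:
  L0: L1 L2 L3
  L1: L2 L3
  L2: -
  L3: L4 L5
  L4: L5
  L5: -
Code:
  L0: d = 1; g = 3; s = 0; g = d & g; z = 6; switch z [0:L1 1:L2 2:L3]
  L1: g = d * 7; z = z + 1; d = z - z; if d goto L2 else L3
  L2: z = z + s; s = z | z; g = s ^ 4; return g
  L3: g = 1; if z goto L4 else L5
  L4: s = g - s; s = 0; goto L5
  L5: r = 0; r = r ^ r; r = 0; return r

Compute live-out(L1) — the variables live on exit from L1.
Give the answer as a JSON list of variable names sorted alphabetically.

Answer: ["s", "z"]

Derivation:
Per-block:
  L0 def {d,g,s,z} use ∅
  L1 def {d,g,z} use {d,z}
  L2 def {g,s,z} use {s,z}
  L3 def {g} use {z}
  L4 def {s} use {g,s}
  L5 def {r} use ∅

Backward fixpoint:
  L0: in=∅ out={d,s,z}
  L1: in={d,s,z} out={s,z}
  L2: in={s,z} out=∅
  L3: in={s,z} out={g,s}
  L4: in={g,s} out=∅
  L5: in=∅ out=∅

live-out(L1) = ["s", "z"]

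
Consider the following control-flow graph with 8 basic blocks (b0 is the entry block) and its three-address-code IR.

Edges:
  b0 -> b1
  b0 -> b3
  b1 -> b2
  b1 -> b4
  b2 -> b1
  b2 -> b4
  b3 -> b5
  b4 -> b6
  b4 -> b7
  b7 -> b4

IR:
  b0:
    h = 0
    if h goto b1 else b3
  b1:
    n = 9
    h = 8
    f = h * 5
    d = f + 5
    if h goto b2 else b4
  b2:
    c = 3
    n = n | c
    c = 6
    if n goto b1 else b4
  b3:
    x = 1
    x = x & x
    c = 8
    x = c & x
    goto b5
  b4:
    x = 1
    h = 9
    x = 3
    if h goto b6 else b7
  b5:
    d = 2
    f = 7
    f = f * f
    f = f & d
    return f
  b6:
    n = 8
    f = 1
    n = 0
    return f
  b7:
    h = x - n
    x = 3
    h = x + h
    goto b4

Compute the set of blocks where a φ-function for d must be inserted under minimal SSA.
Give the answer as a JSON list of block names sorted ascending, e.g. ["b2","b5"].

Answer: ["b1"]

Working:
idom tree: b1←b0 b2←b1 b3←b0 b4←b1 b5←b3 b6←b4 b7←b4
Dom∩ at merges:
  b1: preds {b0,b2}: {b0} ∩ {b0,b1,b2} = {b0}; idom=b0
  b4: preds {b1,b2,b7}: {b0,b1} ∩ {b0,b1,b2} ∩ {b0,b1,b4,b7} = {b0,b1}; idom=b1

DF derivation:
  b1←b0: walk · to b0
  b1←b2: walk b2→b1 to b0
  b4←b1: walk · to b1
  b4←b2: walk b2 to b1
  b4←b7: walk b7→b4 to b1
  b0 → ∅
  b1 → {b1}
  b2 → {b1,b4}
  b3 → ∅
  b4 → {b4}
  b5 → ∅
  b6 → ∅
  b7 → {b4}

φ for d: defs {b1,b5}
  DF⁺ = {b1}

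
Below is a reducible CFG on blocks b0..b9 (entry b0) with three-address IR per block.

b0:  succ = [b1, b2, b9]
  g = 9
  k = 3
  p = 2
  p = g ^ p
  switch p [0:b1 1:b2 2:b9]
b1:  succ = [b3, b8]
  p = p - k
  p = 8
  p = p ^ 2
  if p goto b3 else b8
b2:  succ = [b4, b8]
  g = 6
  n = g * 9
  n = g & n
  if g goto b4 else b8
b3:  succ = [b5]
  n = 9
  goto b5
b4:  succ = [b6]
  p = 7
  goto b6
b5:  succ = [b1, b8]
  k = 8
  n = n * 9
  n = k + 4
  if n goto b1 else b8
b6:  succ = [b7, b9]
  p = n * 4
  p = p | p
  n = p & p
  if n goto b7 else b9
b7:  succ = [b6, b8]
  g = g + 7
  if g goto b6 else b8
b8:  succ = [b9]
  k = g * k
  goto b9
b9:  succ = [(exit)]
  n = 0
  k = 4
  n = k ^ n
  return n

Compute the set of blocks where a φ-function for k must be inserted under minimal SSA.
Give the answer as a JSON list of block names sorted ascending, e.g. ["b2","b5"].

idom tree: b1←b0 b2←b0 b3←b1 b4←b2 b5←b3 b6←b4 b7←b6 b8←b0 b9←b0
Dom∩ at merges:
  b1: preds {b0,b5}: {b0} ∩ {b0,b1,b3,b5} = {b0}; idom=b0
  b6: preds {b4,b7}: {b0,b2,b4} ∩ {b0,b2,b4,b6,b7} = {b0,b2,b4}; idom=b4
  b8: preds {b1,b2,b5,b7}: {b0,b1} ∩ {b0,b2} ∩ {b0,b1,b3,b5} ∩ {b0,b2,b4,b6,b7} = {b0}; idom=b0
  b9: preds {b0,b6,b8}: {b0} ∩ {b0,b2,b4,b6} ∩ {b0,b8} = {b0}; idom=b0

Frontier:
  join b1 pred b0: · stop@b0
  join b1 pred b5: b5→b3→b1 stop@b0
  join b6 pred b4: · stop@b4
  join b6 pred b7: b7→b6 stop@b4
  join b8 pred b1: b1 stop@b0
  join b8 pred b2: b2 stop@b0
  join b8 pred b5: b5→b3→b1 stop@b0
  join b8 pred b7: b7→b6→b4→b2 stop@b0
  join b9 pred b0: · stop@b0
  join b9 pred b6: b6→b4→b2 stop@b0
  join b9 pred b8: b8 stop@b0
  b0: DF=∅
  b1: DF={b1,b8}
  b2: DF={b8,b9}
  b3: DF={b1,b8}
  b4: DF={b8,b9}
  b5: DF={b1,b8}
  b6: DF={b6,b8,b9}
  b7: DF={b6,b8}
  b8: DF={b9}
  b9: DF=∅

φ for k: defs {b0,b5,b8,b9}
  DF⁺ = {b1,b8,b9}

Answer: ["b1", "b8", "b9"]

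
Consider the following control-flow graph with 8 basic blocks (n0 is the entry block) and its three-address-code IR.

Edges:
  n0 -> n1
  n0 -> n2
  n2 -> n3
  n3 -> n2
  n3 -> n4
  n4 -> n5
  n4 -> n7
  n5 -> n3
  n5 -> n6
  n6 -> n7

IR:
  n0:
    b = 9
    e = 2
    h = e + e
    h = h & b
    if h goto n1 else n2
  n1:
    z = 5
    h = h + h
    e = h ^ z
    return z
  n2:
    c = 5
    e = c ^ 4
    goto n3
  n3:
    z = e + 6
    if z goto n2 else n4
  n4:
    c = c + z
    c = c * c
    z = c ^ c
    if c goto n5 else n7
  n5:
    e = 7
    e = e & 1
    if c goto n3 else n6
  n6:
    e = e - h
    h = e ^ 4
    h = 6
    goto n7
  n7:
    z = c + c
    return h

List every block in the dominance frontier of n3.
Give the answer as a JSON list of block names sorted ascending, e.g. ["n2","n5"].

idom tree: n1←n0 n2←n0 n3←n2 n4←n3 n5←n4 n6←n5 n7←n4
Dom at joins:
  n2: preds {n0,n3}: {n0} ∩ {n0,n2,n3} = {n0}; idom=n0
  n3: preds {n2,n5}: {n0,n2} ∩ {n0,n2,n3,n4,n5} = {n0,n2}; idom=n2
  n7: preds {n4,n6}: {n0,n2,n3,n4} ∩ {n0,n2,n3,n4,n5,n6} = {n0,n2,n3,n4}; idom=n4

Frontier:
  join n2 pred n0: · stop@n0
  join n2 pred n3: n3→n2 stop@n0
  join n3 pred n2: · stop@n2
  join n3 pred n5: n5→n4→n3 stop@n2
  join n7 pred n4: · stop@n4
  join n7 pred n6: n6→n5 stop@n4
  n0 → ∅
  n1 → ∅
  n2 → {n2}
  n3 → {n2,n3}
  n4 → {n3}
  n5 → {n3,n7}
  n6 → {n7}
  n7 → ∅

DF(n3) = ["n2", "n3"]

Answer: ["n2", "n3"]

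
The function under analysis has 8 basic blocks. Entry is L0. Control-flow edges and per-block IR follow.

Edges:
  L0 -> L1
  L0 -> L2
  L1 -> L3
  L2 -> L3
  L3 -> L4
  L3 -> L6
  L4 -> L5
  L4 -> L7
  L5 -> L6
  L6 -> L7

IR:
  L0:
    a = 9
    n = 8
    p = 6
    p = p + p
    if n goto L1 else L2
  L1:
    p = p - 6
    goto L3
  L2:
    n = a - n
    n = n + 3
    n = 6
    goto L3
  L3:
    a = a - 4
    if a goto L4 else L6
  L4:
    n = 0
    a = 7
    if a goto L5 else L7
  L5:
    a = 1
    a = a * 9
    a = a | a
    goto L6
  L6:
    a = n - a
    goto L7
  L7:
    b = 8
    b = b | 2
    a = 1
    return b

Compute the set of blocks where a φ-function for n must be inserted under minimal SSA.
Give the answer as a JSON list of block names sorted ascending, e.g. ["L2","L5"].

Answer: ["L3", "L6", "L7"]

Working:
idom tree: L1←L0 L2←L0 L3←L0 L4←L3 L5←L4 L6←L3 L7←L3
Join-block Dom:
  L3: preds {L1,L2}: {L0,L1} ∩ {L0,L2} = {L0}; idom=L0
  L6: preds {L3,L5}: {L0,L3} ∩ {L0,L3,L4,L5} = {L0,L3}; idom=L3
  L7: preds {L4,L6}: {L0,L3,L4} ∩ {L0,L3,L6} = {L0,L3}; idom=L3

DF walk-up:
  L3←L1: walk L1 to L0
  L3←L2: walk L2 to L0
  L6←L3: walk · to L3
  L6←L5: walk L5→L4 to L3
  L7←L4: walk L4 to L3
  L7←L6: walk L6 to L3
  DF(L0)=∅
  DF(L1)={L3}
  DF(L2)={L3}
  DF(L3)=∅
  DF(L4)={L6,L7}
  DF(L5)={L6}
  DF(L6)={L7}
  DF(L7)=∅

φ for n: defs {L0,L2,L4}
  DF⁺ = {L3,L6,L7}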